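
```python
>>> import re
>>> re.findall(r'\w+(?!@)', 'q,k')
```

['q', 'k']

A negative assertion filters positions out without eating any characters.
With no groups in the pattern, `findall` gives back each whole match — 2 here.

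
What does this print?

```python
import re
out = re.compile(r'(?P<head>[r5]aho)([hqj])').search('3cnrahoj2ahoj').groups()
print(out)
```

The match spans [3:8] → 'rahoj'.
Captured: group 1 = 'raho', group 2 = 'j'.

('raho', 'j')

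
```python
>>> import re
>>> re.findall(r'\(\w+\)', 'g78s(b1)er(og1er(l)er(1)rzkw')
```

['(b1)', '(l)', '(1)']

Matches: at [4:8] → '(b1)'; at [16:19] → '(l)'; at [21:24] → '(1)'.
No capturing groups, so `findall` returns the 3 full match strings.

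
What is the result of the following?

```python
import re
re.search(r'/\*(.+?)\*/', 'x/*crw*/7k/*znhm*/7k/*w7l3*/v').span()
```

(1, 8)

The `?` after the quantifier makes it lazy — it takes as little as possible before letting the rest of the pattern try.
`re.search` scans for the first position where the pattern succeeds.
The match spans [1:8] → '/*crw*/'.
Captured: group 1 = 'crw'.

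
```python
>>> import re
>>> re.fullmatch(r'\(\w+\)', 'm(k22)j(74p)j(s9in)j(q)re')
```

None

For `fullmatch`, every character of the input must be accounted for by the pattern.
Here the pattern can't cover the whole string, so the call returns None.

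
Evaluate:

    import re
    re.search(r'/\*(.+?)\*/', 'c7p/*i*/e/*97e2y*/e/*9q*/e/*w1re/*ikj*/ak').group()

`re.search` scans for the first position where the pattern succeeds.
The match spans [3:8] → '/*i*/'.
Captured: group 1 = 'i'.

'/*i*/'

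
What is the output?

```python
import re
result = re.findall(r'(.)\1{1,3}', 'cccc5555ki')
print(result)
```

`\1` has to match the exact text group 1 already captured.
Scanning left to right: at [0:4] match 'cccc', group 1 = 'c'; at [4:8] match '5555', group 1 = '5'.
`findall` collects group 1 from each match (2 total).

['c', '5']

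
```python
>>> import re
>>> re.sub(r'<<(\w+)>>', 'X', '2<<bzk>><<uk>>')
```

Matches: at [1:8] → '<<bzk>>'; at [8:14] → '<<uk>>'.
Each match is replaced by 'X'.

'2XX'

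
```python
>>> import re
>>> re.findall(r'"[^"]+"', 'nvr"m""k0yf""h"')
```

['"m"', '"k0yf"', '"h"']

Matches: at [3:6] → '"m"'; at [6:12] → '"k0yf"'; at [12:15] → '"h"'.
`findall` yields the raw match text (3 of them) because the pattern has no groups.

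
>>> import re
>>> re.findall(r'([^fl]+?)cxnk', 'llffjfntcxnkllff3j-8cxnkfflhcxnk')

['nt', '3j-8', 'h']

This matches one or more of any character except [fl] (lazy) (captured); then the literal 'cxn', then a literal 'k'.
Scanning left to right: at [6:12] match 'ntcxnk', group 1 = 'nt'; at [16:24] match '3j-8cxnk', group 1 = '3j-8'; at [27:32] match 'hcxnk', group 1 = 'h'.
Because there's exactly one group, `findall` drops the full match and keeps group 1 from each hit.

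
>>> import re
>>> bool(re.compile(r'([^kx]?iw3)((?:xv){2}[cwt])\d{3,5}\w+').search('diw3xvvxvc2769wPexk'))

The pattern matches optionally any character except [kx], then the literal 'iw3' (captured); then the literal 'xv' repeated 2 times, then one of [cwt] (captured); then 3 to 5 of a digit, then one or more of a word character.
`re.search` tries every starting position until one works.
Here no position works, so the call returns None, and `bool(None)` is False.

False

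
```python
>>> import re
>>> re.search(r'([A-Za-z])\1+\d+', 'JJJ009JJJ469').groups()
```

('J',)

`\1` is not a pattern — it's the concrete string captured by group 1, re-applied verbatim.
`re.search` tries every starting position until one works.
The match spans [0:6] → 'JJJ009'.
Captured: group 1 = 'J'.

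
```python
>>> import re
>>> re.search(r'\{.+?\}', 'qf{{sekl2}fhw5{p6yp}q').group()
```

Because the quantifier is non-greedy, it stops expanding at the earliest point where the rest of the pattern can succeed.
`re.search` tries every starting position until one works.
The match spans [2:10] → '{{sekl2}'.

'{{sekl2}'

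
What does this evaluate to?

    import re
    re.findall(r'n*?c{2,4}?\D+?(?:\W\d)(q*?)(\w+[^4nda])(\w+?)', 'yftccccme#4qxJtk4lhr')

The pattern matches zero or more of a literal 'n' (lazy), then 2 to 4 of the literal 'c' (lazy), then one or more of a non-digit (lazy); then a non-word character, then a digit (non-capturing group); then zero or more of a literal 'q' (lazy) (captured); then one or more of a word character, then any character except [4nda] (captured); then one or more of a word character (lazy) (captured).
A `+?`/`*?`/`{m,n}?` starts at its minimum and grows only as far as needed for what follows to match.
Matches: at [3:20] match 'ccccme#4qxJtk4lhr', groups = ('', 'qxJtk4lh', 'r').
`findall` packs the 3 group values into a tuple for every match.

[('', 'qxJtk4lh', 'r')]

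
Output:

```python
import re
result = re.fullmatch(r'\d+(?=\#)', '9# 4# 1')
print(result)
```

The lookaround is zero-width — it requires the adjacent text to match without consuming it, so the asserted text isn't part of the match.
For `fullmatch`, every character of the input must be accounted for by the pattern.
Here there's no way to consume every character, so the call returns None.

None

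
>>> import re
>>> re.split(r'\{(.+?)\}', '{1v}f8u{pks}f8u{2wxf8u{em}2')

['', '1v', 'f8u', 'pks', 'f8u', '2wxf8u{em', '2']

The `?` after the quantifier makes it lazy — it takes as little as possible before letting the rest of the pattern try.
Matches to split on: at [0:4] → '{1v}'; at [7:12] → '{pks}'; at [15:26] → '{2wxf8u{em}'.
The group in the pattern means `split` returns the separators' captures alongside the pieces.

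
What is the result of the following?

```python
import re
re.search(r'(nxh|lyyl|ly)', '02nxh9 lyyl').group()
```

'nxh'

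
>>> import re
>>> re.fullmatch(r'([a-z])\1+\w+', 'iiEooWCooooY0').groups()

`\1` has to match the exact text group 1 already captured.
`re.fullmatch` is like wrapping the pattern in `^…$` (in single-line mode).
The match spans [0:13] → 'iiEooWCooooY0'.
Captured: group 1 = 'i'.

('i',)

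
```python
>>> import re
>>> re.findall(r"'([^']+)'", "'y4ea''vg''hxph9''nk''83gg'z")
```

['y4ea', 'vg', 'hxph9', 'nk', '83gg']

With a single group, `findall` returns only what that group captured — 5 items.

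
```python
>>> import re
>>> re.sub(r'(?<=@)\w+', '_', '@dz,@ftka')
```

The `(?=…)`/`(?<=…)` assertion just peeks at neighbouring text; it doesn't advance the match position.
`sub` substitutes '_' at each match site.

'@_,@_'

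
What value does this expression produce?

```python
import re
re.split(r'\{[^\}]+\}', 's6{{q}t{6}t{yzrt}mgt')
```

['s6', 't', 't', 'mgt']

Matches to split on: at [2:6] → '{{q}'; at [7:10] → '{6}'; at [11:17] → '{yzrt}'.
Splitting on the pattern gives 4 pieces.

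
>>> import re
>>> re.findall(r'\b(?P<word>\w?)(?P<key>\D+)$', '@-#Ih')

Pattern: a word boundary (`\b`, zero-width); then optionally a word character (captured as 'word'); then one or more of a non-digit (captured as 'key'); then anchored at the end.
Walking the string: at [3:5] match 'Ih', groups = ('I', 'h').
Multiple groups make `findall` return tuples — one 2-tuple for the one match.

[('I', 'h')]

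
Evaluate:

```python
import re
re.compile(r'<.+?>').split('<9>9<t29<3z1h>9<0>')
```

With the lazy modifier that quantifier settles for the fewest repetitions that let the rest of the pattern succeed (the atoms after it are unaffected and can still be greedy).
Matches to split on: at [0:3] → '<9>'; at [4:14] → '<t29<3z1h>'; at [15:18] → '<0>'.
Each match becomes a cut point; 4 segments remain.

['', '9', '9', '']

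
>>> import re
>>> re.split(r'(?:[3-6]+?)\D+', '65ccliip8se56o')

['', '8se', '']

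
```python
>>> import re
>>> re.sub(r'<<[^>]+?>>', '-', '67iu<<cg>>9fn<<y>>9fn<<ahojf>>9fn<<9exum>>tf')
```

Matches: at [4:10] → '<<cg>>'; at [13:18] → '<<y>>'; at [21:30] → '<<ahojf>>'; at [33:42] → '<<9exum>>'.
`sub` substitutes '-' at each match site.

'67iu-9fn-9fn-9fn-tf'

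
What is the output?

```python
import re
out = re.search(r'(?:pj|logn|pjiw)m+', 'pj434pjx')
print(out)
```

Here nothing in the string fits, so the call returns None.

None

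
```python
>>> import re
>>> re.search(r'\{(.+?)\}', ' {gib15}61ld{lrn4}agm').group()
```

Because the quantifier is non-greedy, it stops expanding at the earliest point where the rest of the pattern can succeed.
The match spans [1:8] → '{gib15}'.

'{gib15}'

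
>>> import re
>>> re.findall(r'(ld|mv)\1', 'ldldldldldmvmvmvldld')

['ld', 'ld', 'mv', 'ld']

`\1` has to match the exact text group 1 already captured.
With a single group, `findall` returns only what that group captured — 4 items.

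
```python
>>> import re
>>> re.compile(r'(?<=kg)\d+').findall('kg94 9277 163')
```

Lookahead/lookbehind check context without consuming it, so the matched span excludes the asserted characters.
Since nothing is captured, `findall` lists the 1 matched substring directly.

['94']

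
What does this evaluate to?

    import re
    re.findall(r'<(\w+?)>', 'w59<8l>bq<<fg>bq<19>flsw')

`findall` collects group 1 from each match (3 total).

['8l', 'fg', '19']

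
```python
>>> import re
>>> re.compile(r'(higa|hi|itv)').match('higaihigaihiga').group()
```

'higa'

Alternation isn't longest-match — the leftmost alternative that fits at this position is chosen.
`re.match` only tries the pattern at the start of the string.
The match spans [0:4] → 'higa'.
Captured: group 1 = 'higa'.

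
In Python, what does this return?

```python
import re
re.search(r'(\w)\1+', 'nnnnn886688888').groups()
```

After group 1 captures some text, `\1` only succeeds where that same text appears again.
`search` walks the string left to right and returns the first match it finds.
The match spans [0:5] → 'nnnnn'.
Captured: group 1 = 'n'.

('n',)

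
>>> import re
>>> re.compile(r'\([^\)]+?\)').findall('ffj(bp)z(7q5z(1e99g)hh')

Scanning left to right: at [3:7] → '(bp)'; at [8:20] → '(7q5z(1e99g)'.
`findall` yields the raw match text (2 of them) because the pattern has no groups.

['(bp)', '(7q5z(1e99g)']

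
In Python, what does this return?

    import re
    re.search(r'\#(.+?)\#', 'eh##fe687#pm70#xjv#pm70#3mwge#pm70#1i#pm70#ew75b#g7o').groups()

('#fe687',)

The match spans [2:10] → '##fe687#'.
Captured: group 1 = '#fe687'.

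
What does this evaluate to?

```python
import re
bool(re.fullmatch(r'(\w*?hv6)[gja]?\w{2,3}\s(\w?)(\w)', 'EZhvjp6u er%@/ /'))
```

False

The pattern matches zero or more of a word character (lazy), then the literal 'hv6' (captured); then optionally one of [gja], then 2 to 3 of a word character, then whitespace; then optionally a word character (captured); then a word character (captured).
For `fullmatch`, every character of the input must be accounted for by the pattern.
Here the pattern can't cover the whole string, so the call returns None, and `bool(None)` is False.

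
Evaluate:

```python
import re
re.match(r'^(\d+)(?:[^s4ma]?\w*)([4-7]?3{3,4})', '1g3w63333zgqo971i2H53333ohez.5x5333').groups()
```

('1', '333')

The match spans [0:24] → '1g3w63333zgqo971i2H53333'.
Captured: group 1 = '1', group 2 = '333'.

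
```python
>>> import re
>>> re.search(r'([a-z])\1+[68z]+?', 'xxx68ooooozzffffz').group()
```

'xxx6'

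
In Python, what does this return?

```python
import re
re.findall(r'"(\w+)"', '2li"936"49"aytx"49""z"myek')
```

['936', 'aytx', 'z']

Because there's exactly one group, `findall` drops the full match and keeps group 1 from each hit.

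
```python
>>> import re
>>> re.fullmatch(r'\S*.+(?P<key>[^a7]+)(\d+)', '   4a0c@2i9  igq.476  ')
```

`fullmatch` succeeds only if the pattern covers the string from start to end.
Here there's no way to consume every character, so the call returns None.

None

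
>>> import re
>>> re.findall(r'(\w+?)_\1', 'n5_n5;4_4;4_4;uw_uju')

['n5', '4', '4']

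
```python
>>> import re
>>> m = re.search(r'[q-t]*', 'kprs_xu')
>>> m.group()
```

Pattern: zero or more of a character in [q-t].
`re.search` scans for the first position where the pattern succeeds.
The match spans [0:0] → ''.

''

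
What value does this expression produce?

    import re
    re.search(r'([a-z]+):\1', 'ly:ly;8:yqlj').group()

`\1` is not a pattern — it's the concrete string captured by group 1, re-applied verbatim.
`re.search` tries every starting position until one works.
The match spans [0:5] → 'ly:ly'.
Captured: group 1 = 'ly'.

'ly:ly'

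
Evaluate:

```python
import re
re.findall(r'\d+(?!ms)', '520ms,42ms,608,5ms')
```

['52', '4', '608']

`(?!…)`/`(?<!…)` only lets a position through if the neighbouring text does NOT match; no characters are consumed.
Walking the string: at [0:2] → '52'; at [6:7] → '4'; at [11:14] → '608'.
Since nothing is captured, `findall` lists the 3 matched substrings directly.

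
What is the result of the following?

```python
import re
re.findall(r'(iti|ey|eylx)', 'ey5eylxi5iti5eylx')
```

`|` is ordered: at each position the engine commits to the first alternative that works.
Matches: at [0:2] match 'ey', group 1 = 'ey'; at [3:5] match 'ey', group 1 = 'ey'; at [9:12] match 'iti', group 1 = 'iti'; at [13:15] match 'ey', group 1 = 'ey'.
One capturing group, so `findall` returns just the captured substring from each match — 4 in all.

['ey', 'ey', 'iti', 'ey']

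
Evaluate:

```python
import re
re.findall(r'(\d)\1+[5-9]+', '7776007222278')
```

`\1` is not a pattern — it's the concrete string captured by group 1, re-applied verbatim.
One capturing group, so `findall` returns just the captured substring from each match — 3 in all.

['7', '0', '2']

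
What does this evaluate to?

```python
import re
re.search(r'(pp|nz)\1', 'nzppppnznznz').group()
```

A backreference is literal: `\1` must see the identical characters the first group matched.
Unlike `match`, `search` isn't anchored — it looks for the pattern anywhere in the string.
The match spans [2:6] → 'pppp'.
Captured: group 1 = 'pp'.

'pppp'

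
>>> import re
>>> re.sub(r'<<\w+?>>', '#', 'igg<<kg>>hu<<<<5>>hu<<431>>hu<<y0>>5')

'igg#hu<<#hu#hu#5'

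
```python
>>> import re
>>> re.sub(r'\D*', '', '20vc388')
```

`sub` substitutes '' at each match site.

'20388'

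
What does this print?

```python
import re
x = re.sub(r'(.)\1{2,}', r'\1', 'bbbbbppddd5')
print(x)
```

A backreference is literal: `\1` must see the identical characters the first group matched.
Matches: at [0:5] → 'bbbbb'; at [7:10] → 'ddd'.
Each match is replaced using the text its own group 1 captured.

bppd5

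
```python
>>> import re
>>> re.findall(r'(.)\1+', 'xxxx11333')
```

['x', '1', '3']

A backreference is literal: `\1` must see the identical characters the first group matched.
One capturing group, so `findall` returns just the captured substring from each match — 3 in all.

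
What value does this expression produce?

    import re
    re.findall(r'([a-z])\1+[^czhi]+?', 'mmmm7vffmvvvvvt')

['m', 'f', 'v']

The backreference `\1` re-matches whatever the first group consumed, character for character.
One capturing group, so `findall` returns just the captured substring from each match — 3 in all.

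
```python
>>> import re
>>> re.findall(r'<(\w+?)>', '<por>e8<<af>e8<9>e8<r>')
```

Scanning left to right: at [0:5] match '<por>', group 1 = 'por'; at [8:12] match '<af>', group 1 = 'af'; at [14:17] match '<9>', group 1 = '9'; at [19:22] match '<r>', group 1 = 'r'.
With a single group, `findall` returns only what that group captured — 4 items.

['por', 'af', '9', 'r']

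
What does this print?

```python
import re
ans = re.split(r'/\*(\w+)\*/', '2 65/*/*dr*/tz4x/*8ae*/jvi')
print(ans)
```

['2 65/*', 'dr', 'tz4x', '8ae', 'jvi']

The group in the pattern means `split` returns the separators' captures alongside the pieces.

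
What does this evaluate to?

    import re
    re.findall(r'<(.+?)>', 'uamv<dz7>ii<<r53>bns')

Lazy quantifiers expand one character at a time until the remainder of the pattern can match.
With a single group, `findall` returns only what that group captured — 2 items.

['dz7', '<r53']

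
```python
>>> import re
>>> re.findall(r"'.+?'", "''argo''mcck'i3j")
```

["''argo'", "'mcck'"]

A non-greedy quantifier consumes as few characters as it can — just enough that the remainder of the pattern still matches from where it stops; whatever follows it matches normally.
Matches: at [0:7] → "''argo'"; at [7:13] → "'mcck'".
Since nothing is captured, `findall` lists the 2 matched substrings directly.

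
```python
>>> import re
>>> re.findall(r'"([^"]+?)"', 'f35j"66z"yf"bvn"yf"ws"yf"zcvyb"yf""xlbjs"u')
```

['66z', 'bvn', 'ws', 'zcvyb', 'xlbjs']

Because there's exactly one group, `findall` drops the full match and keeps group 1 from each hit.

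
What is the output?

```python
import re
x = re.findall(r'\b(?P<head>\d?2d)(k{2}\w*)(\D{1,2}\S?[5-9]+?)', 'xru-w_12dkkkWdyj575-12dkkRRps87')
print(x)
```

[('12d', 'kkRRp', 's87')]

The pattern matches a word boundary (`\b`, zero-width); then optionally a digit, then the literal '2d' (captured as 'head'); then exactly 2 of a literal 'k', then zero or more of a word character (captured); then 1 to 2 of a non-digit, then optionally a non-whitespace character, then one or more of a character in [5-9] (lazy) (captured).
Matches: at [20:31] match '12dkkRRps87', groups = ('12d', 'kkRRp', 's87').
With 3 capturing groups, `findall` returns a 3-tuple per match.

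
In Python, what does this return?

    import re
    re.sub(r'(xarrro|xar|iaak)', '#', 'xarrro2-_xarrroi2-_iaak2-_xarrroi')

Alternation isn't longest-match — the leftmost alternative that fits at this position is chosen.
Every occurrence is swapped for '#'.

'#2-_#i2-_#2-_#i'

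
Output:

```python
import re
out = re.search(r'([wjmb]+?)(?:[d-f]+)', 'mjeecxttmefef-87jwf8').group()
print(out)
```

The pattern matches one or more of one of [wjmb] (lazy) (captured); then one or more of a character in [d-f] (non-capturing group).
The match spans [0:4] → 'mjee'.

mjee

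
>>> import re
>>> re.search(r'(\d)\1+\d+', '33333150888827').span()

(0, 14)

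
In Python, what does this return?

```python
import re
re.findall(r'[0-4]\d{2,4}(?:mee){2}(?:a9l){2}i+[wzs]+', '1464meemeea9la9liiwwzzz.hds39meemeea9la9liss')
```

['1464meemeea9la9liiwwzzz']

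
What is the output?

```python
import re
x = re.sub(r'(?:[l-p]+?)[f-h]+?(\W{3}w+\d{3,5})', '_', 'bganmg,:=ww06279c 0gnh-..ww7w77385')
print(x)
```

bga_c 0gnh-..ww7w77385

Pattern: one or more of a character in [l-p] (lazy) (non-capturing group); then one or more of a character in [f-h] (lazy); then exactly 3 of a non-word character, then one or more of the literal 'w', then 3 to 5 of a digit (captured).
Matches: at [3:16] → 'nmg,:=ww06279'.
Each match is replaced by '_'.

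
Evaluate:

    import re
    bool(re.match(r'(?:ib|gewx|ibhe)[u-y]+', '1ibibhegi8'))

False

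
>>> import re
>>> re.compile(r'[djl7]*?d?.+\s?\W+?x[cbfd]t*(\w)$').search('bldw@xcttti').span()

(0, 11)

The match spans [0:11] → 'bldw@xcttti'.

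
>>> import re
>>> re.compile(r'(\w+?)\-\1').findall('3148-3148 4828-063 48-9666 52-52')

['3148', '52']

A backreference is literal: `\1` must see the identical characters the first group matched.
Walking the string: at [0:9] match '3148-3148', group 1 = '3148'; at [27:32] match '52-52', group 1 = '52'.
With a single group, `findall` returns only what that group captured — 2 items.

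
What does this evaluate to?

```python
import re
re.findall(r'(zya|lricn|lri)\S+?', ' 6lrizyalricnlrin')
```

Alternation isn't longest-match — the leftmost alternative that fits at this position is chosen.
With a single group, `findall` returns only what that group captured — 2 items.

['lri', 'lricn']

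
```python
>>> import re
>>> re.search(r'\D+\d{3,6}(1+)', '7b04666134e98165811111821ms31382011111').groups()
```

The match spans [1:8] → 'b046661'.
Captured: group 1 = '1'.

('1',)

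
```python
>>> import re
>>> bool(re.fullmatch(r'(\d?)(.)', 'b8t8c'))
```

This matches optionally a digit (captured); then any character (captured).
For `fullmatch`, every character of the input must be accounted for by the pattern.
Here the pattern can't cover the whole string, so the call returns None, and `bool(None)` is False.

False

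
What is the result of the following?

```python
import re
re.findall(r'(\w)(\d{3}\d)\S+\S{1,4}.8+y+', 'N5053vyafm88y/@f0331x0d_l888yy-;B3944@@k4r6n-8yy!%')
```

This matches a word character (captured); then exactly 3 of a digit, then a digit (captured); then one or more of a non-whitespace character, then 1 to 4 of a non-whitespace character; then any character, then one or more of the literal '8', then one or more of the literal 'y'.
Walking the string: at [0:48] match 'N5053vyafm88y/@f0331x0d_l888yy-;B3944@@k4r6n-8yy', groups = ('N', '5053').
2 groups means the one result is a tuple of 2 captured strings — 1 here.

[('N', '5053')]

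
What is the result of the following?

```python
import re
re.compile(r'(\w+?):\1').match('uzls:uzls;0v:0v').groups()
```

('uzls',)

The backreference `\1` re-matches whatever the first group consumed, character for character.
`re.match` won't scan ahead — the pattern has to work from the very first character.
The match spans [0:9] → 'uzls:uzls'.
Captured: group 1 = 'uzls'.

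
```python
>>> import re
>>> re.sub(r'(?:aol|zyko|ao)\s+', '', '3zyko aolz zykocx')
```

'3aolz zykocx'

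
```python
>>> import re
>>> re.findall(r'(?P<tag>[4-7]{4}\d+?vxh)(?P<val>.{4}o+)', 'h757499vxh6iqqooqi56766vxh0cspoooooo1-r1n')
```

[('757499vxh', '6iqqoo'), ('56766vxh', '0cspoooooo')]

Multiple groups make `findall` return tuples — one 2-tuple for each match.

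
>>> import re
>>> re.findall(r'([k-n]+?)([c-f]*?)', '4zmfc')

[('m', '')]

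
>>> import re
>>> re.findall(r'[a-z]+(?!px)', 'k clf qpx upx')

['k', 'clf', 'qpx', 'upx']

The negative lookahead/lookbehind blocks any match where the forbidden context is present.
Matches: at [0:1] → 'k'; at [2:5] → 'clf'; at [6:9] → 'qpx'; at [10:13] → 'upx'.
With no groups in the pattern, `findall` gives back each whole match — 4 here.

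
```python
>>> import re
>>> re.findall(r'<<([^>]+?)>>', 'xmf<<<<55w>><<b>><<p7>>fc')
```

`findall` collects group 1 from each match (3 total).

['<<55w', 'b', 'p7']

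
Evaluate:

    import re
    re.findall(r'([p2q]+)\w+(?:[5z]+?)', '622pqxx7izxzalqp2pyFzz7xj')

Pattern: one or more of one of [p2q] (captured); then one or more of a word character; then one or more of one of [5z] (lazy) (non-capturing group).
Walking the string: at [1:22] match '22pqxx7izxzalqp2pyFzz', group 1 = '22pq'.
`findall` collects group 1 from the one match (1 total).

['22pq']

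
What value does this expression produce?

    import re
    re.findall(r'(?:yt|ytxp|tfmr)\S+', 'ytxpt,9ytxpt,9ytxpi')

['ytxpt,9ytxpt,9ytxpi']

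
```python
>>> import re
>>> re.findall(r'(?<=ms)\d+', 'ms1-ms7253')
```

The lookaround is zero-width — it requires the adjacent text to match without consuming it, so the asserted text isn't part of the match.
Scanning left to right: at [2:3] → '1'; at [6:10] → '7253'.
Since nothing is captured, `findall` lists the 2 matched substrings directly.

['1', '7253']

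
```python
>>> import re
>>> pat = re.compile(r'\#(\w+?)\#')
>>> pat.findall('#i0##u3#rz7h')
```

['i0', 'u3']

Matches: at [0:4] match '#i0#', group 1 = 'i0'; at [4:8] match '#u3#', group 1 = 'u3'.
`findall` collects group 1 from each match (2 total).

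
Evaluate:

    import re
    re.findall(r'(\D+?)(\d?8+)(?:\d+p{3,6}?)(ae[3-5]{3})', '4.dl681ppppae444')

[('.dl', '68', 'ae444')]

Multiple groups make `findall` return tuples — one 3-tuple for the one match.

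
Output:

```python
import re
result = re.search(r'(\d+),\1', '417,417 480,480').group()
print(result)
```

`\1` is not a pattern — it's the concrete string captured by group 1, re-applied verbatim.
The match spans [0:7] → '417,417'.

417,417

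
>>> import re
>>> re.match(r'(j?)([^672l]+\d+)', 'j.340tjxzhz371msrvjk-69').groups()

Pattern: optionally a literal 'j' (captured); then one or more of any character except [672l], then one or more of a digit (captured).
`re.match` won't scan ahead — the pattern has to work from the very first character.
The match spans [0:14] → 'j.340tjxzhz371'.
Captured: group 1 = 'j', group 2 = '.340tjxzhz371'.

('j', '.340tjxzhz371')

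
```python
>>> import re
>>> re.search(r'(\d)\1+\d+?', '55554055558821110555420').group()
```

'55554'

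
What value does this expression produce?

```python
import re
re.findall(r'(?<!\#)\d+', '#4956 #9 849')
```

The negative lookaround is zero-width — it rules out positions where the adjacent text would match, without consuming anything.
No capturing groups, so `findall` returns the 2 full match strings.

['956', '849']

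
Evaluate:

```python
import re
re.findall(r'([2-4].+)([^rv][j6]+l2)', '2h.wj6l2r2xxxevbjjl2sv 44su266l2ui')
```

The pattern matches a character in [2-4], then one or more of any character (captured); then any character except [rv], then one or more of one of [j6], then the literal 'l2' (captured).
Scanning left to right: at [0:32] match '2h.wj6l2r2xxxevbjjl2sv 44su266l2', groups = ('2h.wj6l2r2xxxevbjjl2sv 44su2', '66l2').
Multiple groups make `findall` return tuples — one 2-tuple for the one match.

[('2h.wj6l2r2xxxevbjjl2sv 44su2', '66l2')]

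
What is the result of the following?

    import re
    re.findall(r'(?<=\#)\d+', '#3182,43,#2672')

['3182', '2672']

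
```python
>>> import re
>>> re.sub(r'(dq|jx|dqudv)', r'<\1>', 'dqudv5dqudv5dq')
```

The regex engine tests alternatives in the order written; an earlier branch that matches wins even if a later one would match more.
Matches: at [0:2] → 'dq'; at [6:8] → 'dq'; at [12:14] → 'dq'.
Each match is replaced using the text its own group 1 captured.

'<dq>udv5<dq>udv5<dq>'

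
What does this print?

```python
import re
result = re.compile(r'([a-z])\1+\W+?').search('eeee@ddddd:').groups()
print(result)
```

('e',)

After group 1 captures some text, `\1` only succeeds where that same text appears again.
`re.search` scans for the first position where the pattern succeeds.
The match spans [0:5] → 'eeee@'.
Captured: group 1 = 'e'.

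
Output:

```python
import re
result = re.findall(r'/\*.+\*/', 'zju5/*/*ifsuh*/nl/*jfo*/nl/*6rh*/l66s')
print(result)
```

With no groups in the pattern, `findall` gives back each whole match — 1 here.

['/*/*ifsuh*/nl/*jfo*/nl/*6rh*/']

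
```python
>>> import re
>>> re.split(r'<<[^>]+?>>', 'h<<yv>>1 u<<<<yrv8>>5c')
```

`split` removes every match and returns the 3 fragments in between.

['h', '1 u', '5c']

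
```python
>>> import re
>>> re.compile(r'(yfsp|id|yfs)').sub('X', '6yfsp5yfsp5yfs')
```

Alternation isn't longest-match — the leftmost alternative that fits at this position is chosen.
Matches: at [1:5] → 'yfsp'; at [6:10] → 'yfsp'; at [11:14] → 'yfs'.
Each match is replaced by 'X'.

'6X5X5X'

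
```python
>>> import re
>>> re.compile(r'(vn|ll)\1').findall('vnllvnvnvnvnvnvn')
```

['vn', 'vn', 'vn']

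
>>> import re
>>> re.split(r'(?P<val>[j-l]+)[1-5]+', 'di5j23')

The pattern matches one or more of a character in [j-l] (captured as 'val'); then one or more of a character in [1-5].
Matches to split on: at [3:6] → 'j23'.
Because the pattern has a capturing group, `split` also inserts each captured text between the pieces.

['di5', 'j', '']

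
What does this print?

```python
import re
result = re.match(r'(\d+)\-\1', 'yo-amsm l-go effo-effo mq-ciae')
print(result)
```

`\1` has to match the exact text group 1 already captured.
`match` is anchored at position 0; if the pattern doesn't fit there, it returns None.
Here the pattern fails at index 0, so the call returns None.

None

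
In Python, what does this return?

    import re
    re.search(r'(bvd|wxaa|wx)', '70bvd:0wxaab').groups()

('bvd',)

The match spans [2:5] → 'bvd'.
Captured: group 1 = 'bvd'.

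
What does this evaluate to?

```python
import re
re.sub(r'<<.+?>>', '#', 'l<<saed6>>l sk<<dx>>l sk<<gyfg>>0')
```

'l#l sk#l sk#0'

`sub` substitutes '#' at each match site.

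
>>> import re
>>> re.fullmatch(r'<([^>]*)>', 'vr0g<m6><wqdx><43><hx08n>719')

`re.fullmatch` is like wrapping the pattern in `^…$` (in single-line mode).
Here the pattern can't cover the whole string, so the call returns None.

None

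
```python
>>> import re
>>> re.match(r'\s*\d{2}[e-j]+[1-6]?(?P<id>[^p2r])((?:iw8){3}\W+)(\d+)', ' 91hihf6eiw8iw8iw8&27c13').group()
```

`re.match` won't scan ahead — the pattern has to work from the very first character.
The match spans [0:21] → ' 91hihf6eiw8iw8iw8&27'.

' 91hihf6eiw8iw8iw8&27'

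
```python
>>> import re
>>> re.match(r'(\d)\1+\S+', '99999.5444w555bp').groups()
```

The match spans [0:16] → '99999.5444w555bp'.
Captured: group 1 = '9'.

('9',)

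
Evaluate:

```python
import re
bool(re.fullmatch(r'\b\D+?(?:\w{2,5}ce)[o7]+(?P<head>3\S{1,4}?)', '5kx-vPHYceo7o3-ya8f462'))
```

The pattern matches a word boundary (`\b`, zero-width); then one or more of a non-digit (lazy); then 2 to 5 of a word character, then the literal 'ce' (non-capturing group); then one or more of one of [o7]; then a literal '3', then 1 to 4 of a non-whitespace character (lazy) (captured as 'head').
`fullmatch` succeeds only if the pattern covers the string from start to end.
Here the pattern can't cover the whole string, so the call returns None, and `bool(None)` is False.

False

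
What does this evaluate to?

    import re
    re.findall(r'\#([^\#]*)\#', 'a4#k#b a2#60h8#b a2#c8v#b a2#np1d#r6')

['k', '60h8', 'c8v', 'np1d']

`findall` collects group 1 from each match (4 total).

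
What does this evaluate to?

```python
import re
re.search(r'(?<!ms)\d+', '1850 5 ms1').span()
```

The negative lookahead/lookbehind blocks any match where the forbidden context is present.
The match spans [0:4] → '1850'.

(0, 4)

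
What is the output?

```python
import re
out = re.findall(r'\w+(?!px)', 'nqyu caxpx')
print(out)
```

Because the assertion is negative and zero-width, positions next to the forbidden text are skipped.
Walking the string: at [0:4] → 'nqyu'; at [5:10] → 'caxpx'.
No capturing groups, so `findall` returns the 2 full match strings.

['nqyu', 'caxpx']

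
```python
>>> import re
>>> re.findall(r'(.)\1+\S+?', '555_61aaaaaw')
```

The backreference `\1` re-matches whatever the first group consumed, character for character.
With a single group, `findall` returns only what that group captured — 2 items.

['5', 'a']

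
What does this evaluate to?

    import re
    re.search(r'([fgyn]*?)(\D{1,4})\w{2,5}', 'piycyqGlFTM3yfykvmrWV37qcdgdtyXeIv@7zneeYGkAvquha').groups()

The pattern matches zero or more of one of [fgyn] (lazy) (captured); then 1 to 4 of a non-digit (captured); then 2 to 5 of a word character.
`re.search` tries every starting position until one works.
The match spans [0:9] → 'piycyqGlF'.
Captured: group 1 = '', group 2 = 'piyc'.

('', 'piyc')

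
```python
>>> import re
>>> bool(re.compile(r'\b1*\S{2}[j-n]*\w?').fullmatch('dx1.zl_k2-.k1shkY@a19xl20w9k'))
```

False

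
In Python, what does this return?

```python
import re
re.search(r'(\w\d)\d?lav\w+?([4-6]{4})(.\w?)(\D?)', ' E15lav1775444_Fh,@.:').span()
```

(1, 17)

The pattern matches a word character, then a digit (captured); then optionally a digit, then the literal 'lav', then one or more of a word character (lazy); then exactly 4 of a character in [4-6] (captured); then any character, then optionally a word character (captured); then optionally a non-digit (captured).
`re.search` scans for the first position where the pattern succeeds.
The match spans [1:17] → 'E15lav1775444_Fh'.
Captured: group 1 = 'E1', group 2 = '5444', group 3 = '_F', group 4 = 'h'.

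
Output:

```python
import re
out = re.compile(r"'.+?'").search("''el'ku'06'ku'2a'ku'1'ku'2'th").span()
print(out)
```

(0, 5)

`re.search` scans for the first position where the pattern succeeds.
The match spans [0:5] → "''el'".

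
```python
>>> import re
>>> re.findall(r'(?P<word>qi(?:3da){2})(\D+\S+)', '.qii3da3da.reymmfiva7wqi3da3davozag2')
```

[('qi3da3da', 'vozag2')]

This matches the literal 'qi', then the literal '3da' repeated 2 times (captured as 'word'); then one or more of a non-digit, then one or more of a non-whitespace character (captured).
Multiple groups make `findall` return tuples — one 2-tuple for the one match.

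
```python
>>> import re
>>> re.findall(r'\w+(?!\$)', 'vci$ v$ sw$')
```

A negative assertion filters positions out without eating any characters.
No capturing groups, so `findall` returns the 2 full match strings.

['vc', 's']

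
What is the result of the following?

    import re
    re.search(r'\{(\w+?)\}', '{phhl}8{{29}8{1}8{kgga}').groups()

('phhl',)

`search` walks the string left to right and returns the first match it finds.
The match spans [0:6] → '{phhl}'.
Captured: group 1 = 'phhl'.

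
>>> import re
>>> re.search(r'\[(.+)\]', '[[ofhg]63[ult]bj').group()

The match spans [0:14] → '[[ofhg]63[ult]'.

'[[ofhg]63[ult]'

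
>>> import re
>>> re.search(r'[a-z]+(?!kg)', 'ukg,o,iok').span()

Because the assertion is negative and zero-width, positions next to the forbidden text are skipped.
Unlike `match`, `search` isn't anchored — it looks for the pattern anywhere in the string.
The match spans [0:3] → 'ukg'.

(0, 3)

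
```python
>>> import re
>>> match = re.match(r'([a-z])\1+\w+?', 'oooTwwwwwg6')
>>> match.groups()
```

A backreference is literal: `\1` must see the identical characters the first group matched.
`match` is anchored at position 0; if the pattern doesn't fit there, it returns None.
The match spans [0:4] → 'oooT'.
Captured: group 1 = 'o'.

('o',)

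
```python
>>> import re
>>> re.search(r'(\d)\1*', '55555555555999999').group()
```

'55555555555'

`\1` has to match the exact text group 1 already captured.
The match spans [0:11] → '55555555555'.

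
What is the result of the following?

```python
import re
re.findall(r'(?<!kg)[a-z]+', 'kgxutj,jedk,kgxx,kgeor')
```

['kgxutj', 'jedk', 'kgxx', 'kgeor']

Because the assertion is negative and zero-width, positions next to the forbidden text are skipped.
Since nothing is captured, `findall` lists the 4 matched substrings directly.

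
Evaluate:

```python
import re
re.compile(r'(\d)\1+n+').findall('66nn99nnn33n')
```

['6', '9', '3']

A backreference is literal: `\1` must see the identical characters the first group matched.
With a single group, `findall` returns only what that group captured — 3 items.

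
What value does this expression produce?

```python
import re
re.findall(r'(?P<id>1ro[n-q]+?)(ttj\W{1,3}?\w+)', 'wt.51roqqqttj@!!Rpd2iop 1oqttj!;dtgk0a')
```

The pattern matches the literal '1ro', then one or more of a character in [n-q] (lazy) (captured as 'id'); then the literal 'ttj', then 1 to 3 of a non-word character (lazy), then one or more of a word character (captured).
Scanning left to right: at [4:23] match '1roqqqttj@!!Rpd2iop', groups = ('1roqqq', 'ttj@!!Rpd2iop').
`findall` packs the 2 group values into a tuple for every match.

[('1roqqq', 'ttj@!!Rpd2iop')]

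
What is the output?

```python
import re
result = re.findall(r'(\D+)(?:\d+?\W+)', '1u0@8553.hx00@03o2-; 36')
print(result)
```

Pattern: one or more of a non-digit (captured); then one or more of a digit (lazy), then one or more of a non-word character (non-capturing group).
One capturing group, so `findall` returns just the captured substring from each match — 3 in all.

['u', '.hx', 'o']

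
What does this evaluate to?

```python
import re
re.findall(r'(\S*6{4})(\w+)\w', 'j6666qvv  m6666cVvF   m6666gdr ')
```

This matches zero or more of a non-whitespace character, then exactly 4 of the literal '6' (captured); then one or more of a word character (captured); then a word character.
Matches: at [0:8] match 'j6666qvv', groups = ('j6666', 'qv'); at [10:19] match 'm6666cVvF', groups = ('m6666', 'cVv'); at [22:30] match 'm6666gdr', groups = ('m6666', 'gd').
2 groups means each result is a tuple of 2 captured strings — 3 here.

[('j6666', 'qv'), ('m6666', 'cVv'), ('m6666', 'gd')]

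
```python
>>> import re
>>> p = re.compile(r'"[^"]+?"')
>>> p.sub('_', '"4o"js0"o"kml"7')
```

'_js0_kml"7'

Matches: at [0:4] → '"4o"'; at [7:10] → '"o"'.
Each match is replaced by '_'.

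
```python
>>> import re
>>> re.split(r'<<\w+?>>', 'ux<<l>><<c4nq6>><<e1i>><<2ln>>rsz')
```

Matches to split on: at [2:7] → '<<l>>'; at [7:16] → '<<c4nq6>>'; at [16:23] → '<<e1i>>'; at [23:30] → '<<2ln>>'.
`split` removes every match and returns the 5 fragments in between.

['ux', '', '', '', 'rsz']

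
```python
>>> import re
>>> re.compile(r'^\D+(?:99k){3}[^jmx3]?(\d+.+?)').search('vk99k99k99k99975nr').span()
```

(0, 17)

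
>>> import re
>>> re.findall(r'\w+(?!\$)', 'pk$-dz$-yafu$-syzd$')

Because the assertion is negative and zero-width, positions next to the forbidden text are skipped.
With no groups in the pattern, `findall` gives back each whole match — 4 here.

['p', 'd', 'yaf', 'syz']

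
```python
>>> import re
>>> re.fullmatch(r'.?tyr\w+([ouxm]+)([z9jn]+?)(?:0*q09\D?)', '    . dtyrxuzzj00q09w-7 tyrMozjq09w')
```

None

`fullmatch` succeeds only if the pattern covers the string from start to end.
Here there's no way to consume every character, so the call returns None.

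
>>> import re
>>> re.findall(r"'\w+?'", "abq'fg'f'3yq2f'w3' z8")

["'fg'", "'3yq2f'"]

Matches: at [3:7] → "'fg'"; at [8:15] → "'3yq2f'".
Since nothing is captured, `findall` lists the 2 matched substrings directly.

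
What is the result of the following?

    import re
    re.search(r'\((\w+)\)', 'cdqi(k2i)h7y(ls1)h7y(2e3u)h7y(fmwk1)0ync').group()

'(k2i)'

`re.search` scans for the first position where the pattern succeeds.
The match spans [4:9] → '(k2i)'.
Captured: group 1 = 'k2i'.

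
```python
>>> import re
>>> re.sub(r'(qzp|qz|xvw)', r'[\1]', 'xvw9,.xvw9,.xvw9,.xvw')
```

'[xvw]9,.[xvw]9,.[xvw]9,.[xvw]'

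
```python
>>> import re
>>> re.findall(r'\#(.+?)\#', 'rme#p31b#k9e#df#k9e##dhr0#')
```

Because the quantifier is non-greedy, it stops expanding at the earliest point where the rest of the pattern can succeed.
`findall` collects group 1 from each match (3 total).

['p31b', 'df', '#dhr0']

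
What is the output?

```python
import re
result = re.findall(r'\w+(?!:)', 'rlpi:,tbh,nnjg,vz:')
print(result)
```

['rlp', 'tbh', 'nnjg', 'v']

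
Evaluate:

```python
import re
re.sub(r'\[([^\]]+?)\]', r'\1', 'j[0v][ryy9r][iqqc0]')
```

'j0vryy9riqqc0'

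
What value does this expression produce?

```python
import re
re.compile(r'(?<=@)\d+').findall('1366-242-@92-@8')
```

['92', '8']

Lookahead/lookbehind check context without consuming it, so the matched span excludes the asserted characters.
With no groups in the pattern, `findall` gives back each whole match — 2 here.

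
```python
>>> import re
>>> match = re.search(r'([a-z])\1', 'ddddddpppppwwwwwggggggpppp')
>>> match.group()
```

`\1` is not a pattern — it's the concrete string captured by group 1, re-applied verbatim.
`re.search` tries every starting position until one works.
The match spans [0:2] → 'dd'.
Captured: group 1 = 'd'.

'dd'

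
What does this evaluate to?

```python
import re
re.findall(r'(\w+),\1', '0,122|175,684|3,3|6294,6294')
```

A backreference is literal: `\1` must see the identical characters the first group matched.
Matches: at [14:17] match '3,3', group 1 = '3'; at [18:27] match '6294,6294', group 1 = '6294'.
With a single group, `findall` returns only what that group captured — 2 items.

['3', '6294']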